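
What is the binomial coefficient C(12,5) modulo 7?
1

Using Lucas' theorem:
Write n=12 and k=5 in base 7:
n in base 7: [1, 5]
k in base 7: [0, 5]
C(12,5) mod 7 = ∏ C(n_i, k_i) mod 7
Digit binomials (mod 7): C(1,0) = 1; C(5,5) = 1
Product: 1 × 1 = 1 ≡ 1 (mod 7)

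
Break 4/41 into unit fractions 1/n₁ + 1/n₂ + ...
1/11 + 1/151 + 1/34051 + 1/2318907151

Greedy algorithm:
4/41: ceiling(41/4) = 11, use 1/11
3/451: ceiling(451/3) = 151, use 1/151
2/68101: ceiling(68101/2) = 34051, use 1/34051
1/2318907151: ceiling(2318907151/1) = 2318907151, use 1/2318907151
Result: 4/41 = 1/11 + 1/151 + 1/34051 + 1/2318907151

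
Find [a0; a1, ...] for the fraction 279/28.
[9; 1, 27]

Euclidean algorithm steps:
279 = 9 × 28 + 27
28 = 1 × 27 + 1
27 = 27 × 1 + 0
Continued fraction: [9; 1, 27]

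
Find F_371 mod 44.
1

Matrix identity: Q^n = [[F_(n+1), F_n], [F_n, F_(n-1)]] with Q = [[1,1],[1,0]].
n = 371 = 101110011₂. Square-and-multiply, entries mod 44:
Q^1 = [[1,1],[1,0]]
Q^2 = (Q^1)² = [[2,1],[1,1]]
Q^5 = (Q^2)²·Q = [[8,5],[5,3]]
Q^11 = (Q^5)²·Q = [[12,1],[1,11]]
Q^23 = (Q^11)²·Q = [[36,13],[13,23]]
Q^46 = (Q^23)² = [[13,19],[19,38]]
Q^92 = (Q^46)² = [[2,1],[1,1]]
Q^185 = (Q^92)²·Q = [[8,5],[5,3]]
Q^371 = (Q^185)²·Q = [[12,1],[1,11]]
F_371 mod 44 = Q^371[0][1] = 1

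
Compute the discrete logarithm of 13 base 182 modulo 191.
66

Baby-step giant-step with step n = ⌈√191⌉ = 14.
Baby steps 182^j mod 191 (j:value) for j=0..13: 0:1, 1:182, 2:81, 3:35, 4:67, 5:161, 6:79, 7:53, 8:96, 9:91, 10:136, 11:113, 12:129, 13:176.
Giant-step multiplier: 182^(-14) ≡ 182^(190-14) = 182^176 ≡ 133 (mod 191).
Giant steps γ_i = 13·133^i mod 191: γ_0=13, γ_1=10, γ_2=184, γ_3=24, γ_4=136 (in table at j=10).
x = i·n + j = 4·14 + 10 = 66.
Check: 182^66 ≡ 13 (mod 191).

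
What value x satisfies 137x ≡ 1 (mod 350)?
23

gcd(137, 350) = 1, so the inverse exists.
Extended Euclidean algorithm on (350, 137):
350 = 2 × 137 + 76  ⟹  76 = (1)·350 + (-2)·137
137 = 1 × 76 + 61  ⟹  61 = (-1)·350 + (3)·137
76 = 1 × 61 + 15  ⟹  15 = (2)·350 + (-5)·137
61 = 4 × 15 + 1  ⟹  1 = (-9)·350 + (23)·137
So (23)·137 ≡ 1 (mod 350), i.e. 137^(-1) ≡ 23 (mod 350).
Check: 137 × 23 = 3151 ≡ 1 (mod 350)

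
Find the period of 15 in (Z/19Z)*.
18

19 is prime, so ord(15) divides φ(19) = 18.
Divisors of 18: 1, 2, 3, 6, 9, 18.
Repeated squaring: 15^1 ≡ 15, 15^2 ≡ 16, 15^4 ≡ 9, 15^8 ≡ 5, 15^16 ≡ 6 (mod 19).
Test 15^d mod 19 for each divisor d in increasing order:
15^1 ≡ 15
15^2 ≡ 16
15^3 = 15^2·15^1 ≡ 12
15^6 = 15^4·15^2 ≡ 11
15^9 = 15^8·15^1 ≡ 18
15^18 = 15^16·15^2 ≡ 1  ← first divisor giving 1
The order is 18.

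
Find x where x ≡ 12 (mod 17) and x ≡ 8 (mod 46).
284

Using Chinese Remainder Theorem:
M = 17 × 46 = 782
M1 = 46, M2 = 17
y1 = 46^(-1) mod 17 = 10
y2 = 17^(-1) mod 46 = 19
x = (12×46×10 + 8×17×19) mod 782 = 284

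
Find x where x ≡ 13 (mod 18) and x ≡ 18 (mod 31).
49

Using Chinese Remainder Theorem:
M = 18 × 31 = 558
M1 = 31, M2 = 18
y1 = 31^(-1) mod 18 = 7
y2 = 18^(-1) mod 31 = 19
x = (13×31×7 + 18×18×19) mod 558 = 49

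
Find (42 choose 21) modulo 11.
0

Using Lucas' theorem:
Write n=42 and k=21 in base 11:
n in base 11: [3, 9]
k in base 11: [1, 10]
C(42,21) mod 11 = ∏ C(n_i, k_i) mod 11
Digit binomials (mod 11): C(3,1) = 3; C(9,10) = 0 (k_i > n_i)
Product: 3 × 0 = 0 ≡ 0 (mod 11)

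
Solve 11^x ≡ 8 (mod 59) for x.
21

Baby-step giant-step with step n = ⌈√59⌉ = 8.
Baby steps 11^j mod 59 (j:value) for j=0..7: 0:1, 1:11, 2:3, 3:33, 4:9, 5:40, 6:27, 7:2.
Giant-step multiplier: 11^(-8) ≡ 11^(58-8) = 11^50 ≡ 51 (mod 59).
Giant steps γ_i = 8·51^i mod 59: γ_0=8, γ_1=54, γ_2=40 (in table at j=5).
x = i·n + j = 2·8 + 5 = 21.
Check: 11^21 ≡ 8 (mod 59).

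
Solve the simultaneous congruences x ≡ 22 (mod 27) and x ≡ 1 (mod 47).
1129

Using Chinese Remainder Theorem:
M = 27 × 47 = 1269
M1 = 47, M2 = 27
y1 = 47^(-1) mod 27 = 23
y2 = 27^(-1) mod 47 = 7
x = (22×47×23 + 1×27×7) mod 1269 = 1129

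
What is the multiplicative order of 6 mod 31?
6

31 is prime, so ord(6) divides φ(31) = 30.
Divisors of 30: 1, 2, 3, 5, 6, 10, 15, 30.
Repeated squaring: 6^1 ≡ 6, 6^2 ≡ 5, 6^4 ≡ 25, 6^8 ≡ 5, 6^16 ≡ 25 (mod 31).
Test 6^d mod 31 for each divisor d in increasing order:
6^1 ≡ 6
6^2 ≡ 5
6^3 = 6^2·6^1 ≡ 30
6^5 = 6^4·6^1 ≡ 26
6^6 = 6^4·6^2 ≡ 1  ← first divisor giving 1
The order is 6.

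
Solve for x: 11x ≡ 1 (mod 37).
27

gcd(11, 37) = 1, so the inverse exists.
Extended Euclidean algorithm on (37, 11):
37 = 3 × 11 + 4  ⟹  4 = (1)·37 + (-3)·11
11 = 2 × 4 + 3  ⟹  3 = (-2)·37 + (7)·11
4 = 1 × 3 + 1  ⟹  1 = (3)·37 + (-10)·11
So (-10)·11 ≡ 1 (mod 37), i.e. 11^(-1) ≡ -10 ≡ 27 (mod 37).
Check: 11 × 27 = 297 ≡ 1 (mod 37)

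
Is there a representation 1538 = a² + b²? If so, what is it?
13² + 37² (a=13, b=37)

Factorization: 1538 = 2 × 769
By Fermat: n is sum of two squares iff every prime p ≡ 3 (mod 4) appears to even power.
All primes ≡ 3 (mod 4) appear to even power.
Search a = 0, 1, 2, … for 1538 - a² a perfect square: first hit at a = 13: 1538 - 169 = 1369 = 37².
1538 = 13² + 37² = 169 + 1369 ✓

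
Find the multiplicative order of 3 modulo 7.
6

7 is prime, so ord(3) divides φ(7) = 6.
Divisors of 6: 1, 2, 3, 6.
Repeated squaring: 3^1 ≡ 3, 3^2 ≡ 2, 3^4 ≡ 4 (mod 7).
Test 3^d mod 7 for each divisor d in increasing order:
3^1 ≡ 3
3^2 ≡ 2
3^3 = 3^2·3^1 ≡ 6
3^6 = 3^4·3^2 ≡ 1  ← first divisor giving 1
The order is 6.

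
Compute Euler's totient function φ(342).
108

342 = 2 × 3^2 × 19
φ(n) = n × ∏(1 - 1/p) for each prime p dividing n
φ(342) = 342 × (1 - 1/2) × (1 - 1/3) × (1 - 1/19) = 108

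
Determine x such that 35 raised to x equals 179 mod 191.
169

Baby-step giant-step with step n = ⌈√191⌉ = 14.
Baby steps 35^j mod 191 (j:value) for j=0..13: 0:1, 1:35, 2:79, 3:91, 4:129, 5:122, 6:68, 7:88, 8:24, 9:76, 10:177, 11:83, 12:40, 13:63.
Giant-step multiplier: 35^(-14) ≡ 35^(190-14) = 35^176 ≡ 90 (mod 191).
Giant steps γ_i = 179·90^i mod 191: γ_0=179, γ_1=66, γ_2=19, γ_3=182, γ_4=145, γ_5=62, γ_6=41, γ_7=61, γ_8=142, γ_9=174, γ_10=189, γ_11=11, γ_12=35 (in table at j=1).
x = i·n + j = 12·14 + 1 = 169.
Check: 35^169 ≡ 179 (mod 191).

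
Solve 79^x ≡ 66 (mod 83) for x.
69

Baby-step giant-step with step n = ⌈√83⌉ = 10.
Baby steps 79^j mod 83 (j:value) for j=0..9: 0:1, 1:79, 2:16, 3:19, 4:7, 5:55, 6:29, 7:50, 8:49, 9:53.
Giant-step multiplier: 79^(-10) ≡ 79^(82-10) = 79^72 ≡ 9 (mod 83).
Giant steps γ_i = 66·9^i mod 83: γ_0=66, γ_1=13, γ_2=34, γ_3=57, γ_4=15, γ_5=52, γ_6=53 (in table at j=9).
x = i·n + j = 6·10 + 9 = 69.
Check: 79^69 ≡ 66 (mod 83).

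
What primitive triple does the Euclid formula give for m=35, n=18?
(901, 1260, 1549)

Euclid's formula: a = m² - n², b = 2mn, c = m² + n²
m = 35, n = 18
a = 35² - 18² = 1225 - 324 = 901
b = 2 × 35 × 18 = 1260
c = 35² + 18² = 1225 + 324 = 1549
Verification: 901² + 1260² = 811801 + 1587600 = 2399401 = 1549² ✓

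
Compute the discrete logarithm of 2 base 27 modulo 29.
15

Baby-step giant-step with step n = ⌈√29⌉ = 6.
Baby steps 27^j mod 29 (j:value) for j=0..5: 0:1, 1:27, 2:4, 3:21, 4:16, 5:26.
Giant-step multiplier: 27^(-6) ≡ 27^(28-6) = 27^22 ≡ 5 (mod 29).
Giant steps γ_i = 2·5^i mod 29: γ_0=2, γ_1=10, γ_2=21 (in table at j=3).
x = i·n + j = 2·6 + 3 = 15.
Check: 27^15 ≡ 2 (mod 29).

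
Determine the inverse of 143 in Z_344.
255

gcd(143, 344) = 1, so the inverse exists.
Extended Euclidean algorithm on (344, 143):
344 = 2 × 143 + 58  ⟹  58 = (1)·344 + (-2)·143
143 = 2 × 58 + 27  ⟹  27 = (-2)·344 + (5)·143
58 = 2 × 27 + 4  ⟹  4 = (5)·344 + (-12)·143
27 = 6 × 4 + 3  ⟹  3 = (-32)·344 + (77)·143
4 = 1 × 3 + 1  ⟹  1 = (37)·344 + (-89)·143
So (-89)·143 ≡ 1 (mod 344), i.e. 143^(-1) ≡ -89 ≡ 255 (mod 344).
Check: 143 × 255 = 36465 ≡ 1 (mod 344)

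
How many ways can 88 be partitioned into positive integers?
44108109

p(n) counts ways to write n as a sum of positive integers (order ignored).
Euler's pentagonal recurrence: p(k) = p(k-1) + p(k-2) - p(k-5) - p(k-7) + p(k-12) + p(k-15) - ... (offsets j(3j∓1)/2, signs ++--, p(0)=1, p(<0)=0).
DP table for k = 0..87: p(0)=1, p(1)=1, p(2)=2, p(3)=3, p(4)=5, p(5)=7, p(6)=11, p(7)=15, p(8)=22, p(9)=30, p(10)=42, p(11)=56, p(12)=77, p(13)=101, p(14)=135, p(15)=176, p(16)=231, p(17)=297, p(18)=385, p(19)=490, p(20)=627, p(21)=792, p(22)=1002, p(23)=1255, p(24)=1575, p(25)=1958, p(26)=2436, p(27)=3010, p(28)=3718, p(29)=4565, p(30)=5604, p(31)=6842, p(32)=8349, p(33)=10143, p(34)=12310, p(35)=14883, p(36)=17977, p(37)=21637, p(38)=26015, p(39)=31185, p(40)=37338, p(41)=44583, p(42)=53174, p(43)=63261, p(44)=75175, p(45)=89134, p(46)=105558, p(47)=124754, p(48)=147273, p(49)=173525, p(50)=204226, p(51)=239943, p(52)=281589, p(53)=329931, p(54)=386155, p(55)=451276, p(56)=526823, p(57)=614154, p(58)=715220, p(59)=831820, p(60)=966467, p(61)=1121505, p(62)=1300156, p(63)=1505499, p(64)=1741630, p(65)=2012558, p(66)=2323520, p(67)=2679689, p(68)=3087735, p(69)=3554345, p(70)=4087968, p(71)=4697205, p(72)=5392783, p(73)=6185689, p(74)=7089500, p(75)=8118264, p(76)=9289091, p(77)=10619863, p(78)=12132164, p(79)=13848650, p(80)=15796476, p(81)=18004327, p(82)=20506255, p(83)=23338469, p(84)=26543660, p(85)=30167357, p(86)=34262962, p(87)=38887673.
Final step: p(88) = p(87) + p(86) - p(83) - p(81) + p(76) + p(73) - p(66) - p(62) + p(53) + p(48) - p(37) - p(31) + p(18) + p(11)
= 38887673 + 34262962 - 23338469 - 18004327 + 9289091 + 6185689 - 2323520 - 1300156 + 329931 + 147273 - 21637 - 6842 + 385 + 56
= 44108109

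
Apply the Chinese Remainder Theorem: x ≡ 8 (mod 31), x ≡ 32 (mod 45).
752

Using Chinese Remainder Theorem:
M = 31 × 45 = 1395
M1 = 45, M2 = 31
y1 = 45^(-1) mod 31 = 20
y2 = 31^(-1) mod 45 = 16
x = (8×45×20 + 32×31×16) mod 1395 = 752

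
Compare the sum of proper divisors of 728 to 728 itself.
abundant

Proper divisors of 728: sum = 1 + 2 + 4 + 7 + 8 + 13 + 14 + 26 + 28 + 52 + 56 + 91 + 104 + 182 + 364 = 952
Since 952 > 728, 728 is abundant.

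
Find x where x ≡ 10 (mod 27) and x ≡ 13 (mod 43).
658

Using Chinese Remainder Theorem:
M = 27 × 43 = 1161
M1 = 43, M2 = 27
y1 = 43^(-1) mod 27 = 22
y2 = 27^(-1) mod 43 = 8
x = (10×43×22 + 13×27×8) mod 1161 = 658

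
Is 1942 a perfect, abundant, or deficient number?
deficient

Proper divisors of 1942: sum = 1 + 2 + 971 = 974
Since 974 < 1942, 1942 is deficient.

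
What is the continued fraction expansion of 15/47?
[0; 3, 7, 2]

Euclidean algorithm steps:
15 = 0 × 47 + 15
47 = 3 × 15 + 2
15 = 7 × 2 + 1
2 = 2 × 1 + 0
Continued fraction: [0; 3, 7, 2]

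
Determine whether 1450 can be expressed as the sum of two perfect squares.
9² + 37² (a=9, b=37)

Factorization: 1450 = 2 × 5^2 × 29
By Fermat: n is sum of two squares iff every prime p ≡ 3 (mod 4) appears to even power.
All primes ≡ 3 (mod 4) appear to even power.
Search a = 0, 1, 2, … for 1450 - a² a perfect square: first hit at a = 9: 1450 - 81 = 1369 = 37².
1450 = 9² + 37² = 81 + 1369 ✓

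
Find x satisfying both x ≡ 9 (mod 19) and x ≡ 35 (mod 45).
845

Using Chinese Remainder Theorem:
M = 19 × 45 = 855
M1 = 45, M2 = 19
y1 = 45^(-1) mod 19 = 11
y2 = 19^(-1) mod 45 = 19
x = (9×45×11 + 35×19×19) mod 855 = 845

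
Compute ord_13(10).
6

13 is prime, so ord(10) divides φ(13) = 12.
Divisors of 12: 1, 2, 3, 4, 6, 12.
Repeated squaring: 10^1 ≡ 10, 10^2 ≡ 9, 10^4 ≡ 3, 10^8 ≡ 9 (mod 13).
Test 10^d mod 13 for each divisor d in increasing order:
10^1 ≡ 10
10^2 ≡ 9
10^3 = 10^2·10^1 ≡ 12
10^4 ≡ 3
10^6 = 10^4·10^2 ≡ 1  ← first divisor giving 1
The order is 6.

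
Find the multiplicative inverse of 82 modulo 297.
163

gcd(82, 297) = 1, so the inverse exists.
Extended Euclidean algorithm on (297, 82):
297 = 3 × 82 + 51  ⟹  51 = (1)·297 + (-3)·82
82 = 1 × 51 + 31  ⟹  31 = (-1)·297 + (4)·82
51 = 1 × 31 + 20  ⟹  20 = (2)·297 + (-7)·82
31 = 1 × 20 + 11  ⟹  11 = (-3)·297 + (11)·82
20 = 1 × 11 + 9  ⟹  9 = (5)·297 + (-18)·82
11 = 1 × 9 + 2  ⟹  2 = (-8)·297 + (29)·82
9 = 4 × 2 + 1  ⟹  1 = (37)·297 + (-134)·82
So (-134)·82 ≡ 1 (mod 297), i.e. 82^(-1) ≡ -134 ≡ 163 (mod 297).
Check: 82 × 163 = 13366 ≡ 1 (mod 297)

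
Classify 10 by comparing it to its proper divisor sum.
deficient

Proper divisors of 10: sum = 1 + 2 + 5 = 8
Since 8 < 10, 10 is deficient.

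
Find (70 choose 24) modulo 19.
4

Using Lucas' theorem:
Write n=70 and k=24 in base 19:
n in base 19: [3, 13]
k in base 19: [1, 5]
C(70,24) mod 19 = ∏ C(n_i, k_i) mod 19
Digit binomials (mod 19): C(3,1) = 3; C(13,5) = 1287 ≡ 14
Product: 3 × 14 = 42 ≡ 4 (mod 19)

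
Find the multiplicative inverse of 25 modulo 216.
121

gcd(25, 216) = 1, so the inverse exists.
Extended Euclidean algorithm on (216, 25):
216 = 8 × 25 + 16  ⟹  16 = (1)·216 + (-8)·25
25 = 1 × 16 + 9  ⟹  9 = (-1)·216 + (9)·25
16 = 1 × 9 + 7  ⟹  7 = (2)·216 + (-17)·25
9 = 1 × 7 + 2  ⟹  2 = (-3)·216 + (26)·25
7 = 3 × 2 + 1  ⟹  1 = (11)·216 + (-95)·25
So (-95)·25 ≡ 1 (mod 216), i.e. 25^(-1) ≡ -95 ≡ 121 (mod 216).
Check: 25 × 121 = 3025 ≡ 1 (mod 216)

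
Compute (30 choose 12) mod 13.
0

Using Lucas' theorem:
Write n=30 and k=12 in base 13:
n in base 13: [2, 4]
k in base 13: [0, 12]
C(30,12) mod 13 = ∏ C(n_i, k_i) mod 13
Digit binomials (mod 13): C(2,0) = 1; C(4,12) = 0 (k_i > n_i)
Product: 1 × 0 = 0 ≡ 0 (mod 13)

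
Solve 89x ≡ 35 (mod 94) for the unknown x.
x ≡ 87 (mod 94)

gcd(89, 94) = 1, which divides 35, so solutions exist.
Find 89^(-1) mod 94 by the extended Euclidean algorithm:
94 = 1 × 89 + 5  ⟹  5 = (1)·94 + (-1)·89
89 = 17 × 5 + 4  ⟹  4 = (-17)·94 + (18)·89
5 = 1 × 4 + 1  ⟹  1 = (18)·94 + (-19)·89
So (-19)·89 ≡ 1 (mod 94), i.e. 89^(-1) ≡ -19 ≡ 75 (mod 94).
x ≡ 75 × 35 = 2625 ≡ 87 (mod 94).
Check: 89 × 87 = 7743 ≡ 35 (mod 94).
Unique solution: x ≡ 87 (mod 94)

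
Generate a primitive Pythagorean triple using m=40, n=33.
(511, 2640, 2689)

Euclid's formula: a = m² - n², b = 2mn, c = m² + n²
m = 40, n = 33
a = 40² - 33² = 1600 - 1089 = 511
b = 2 × 40 × 33 = 2640
c = 40² + 33² = 1600 + 1089 = 2689
Verification: 511² + 2640² = 261121 + 6969600 = 7230721 = 2689² ✓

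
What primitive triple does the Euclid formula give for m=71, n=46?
(2925, 6532, 7157)

Euclid's formula: a = m² - n², b = 2mn, c = m² + n²
m = 71, n = 46
a = 71² - 46² = 5041 - 2116 = 2925
b = 2 × 71 × 46 = 6532
c = 71² + 46² = 5041 + 2116 = 7157
Verification: 2925² + 6532² = 8555625 + 42667024 = 51222649 = 7157² ✓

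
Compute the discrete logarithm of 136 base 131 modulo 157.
35

Baby-step giant-step with step n = ⌈√157⌉ = 13.
Baby steps 131^j mod 157 (j:value) for j=0..12: 0:1, 1:131, 2:48, 3:8, 4:106, 5:70, 6:64, 7:63, 8:89, 9:41, 10:33, 11:84, 12:14.
Giant-step multiplier: 131^(-13) ≡ 131^(156-13) = 131^143 ≡ 135 (mod 157).
Giant steps γ_i = 136·135^i mod 157: γ_0=136, γ_1=148, γ_2=41 (in table at j=9).
x = i·n + j = 2·13 + 9 = 35.
Check: 131^35 ≡ 136 (mod 157).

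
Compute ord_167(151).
166

167 is prime, so ord(151) divides φ(167) = 166.
Divisors of 166: 1, 2, 83, 166.
Repeated squaring: 151^1 ≡ 151, 151^2 ≡ 89, 151^4 ≡ 72, 151^8 ≡ 7, 151^16 ≡ 49, 151^32 ≡ 63, 151^64 ≡ 128, 151^128 ≡ 18 (mod 167).
Test 151^d mod 167 for each divisor d in increasing order:
151^1 ≡ 151
151^2 ≡ 89
151^83 = 151^64·151^16·151^2·151^1 ≡ 166
151^166 = 151^128·151^32·151^4·151^2 ≡ 1  ← first divisor giving 1
The order is 166.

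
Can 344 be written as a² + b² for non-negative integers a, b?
Not possible

Factorization: 344 = 2^3 × 43
By Fermat: n is sum of two squares iff every prime p ≡ 3 (mod 4) appears to even power.
Prime(s) ≡ 3 (mod 4) with odd exponent: [(43, 1)]
Therefore 344 cannot be expressed as a² + b².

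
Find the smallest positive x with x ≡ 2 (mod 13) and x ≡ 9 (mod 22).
119

Using Chinese Remainder Theorem:
M = 13 × 22 = 286
M1 = 22, M2 = 13
y1 = 22^(-1) mod 13 = 3
y2 = 13^(-1) mod 22 = 17
x = (2×22×3 + 9×13×17) mod 286 = 119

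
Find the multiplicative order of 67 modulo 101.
100

101 is prime, so ord(67) divides φ(101) = 100.
Divisors of 100: 1, 2, 4, 5, 10, 20, 25, 50, 100.
Repeated squaring: 67^1 ≡ 67, 67^2 ≡ 45, 67^4 ≡ 5, 67^8 ≡ 25, 67^16 ≡ 19, 67^32 ≡ 58, 67^64 ≡ 31 (mod 101).
Test 67^d mod 101 for each divisor d in increasing order:
67^1 ≡ 67
67^2 ≡ 45
67^4 ≡ 5
67^5 = 67^4·67^1 ≡ 32
67^10 = 67^8·67^2 ≡ 14
67^20 = 67^16·67^4 ≡ 95
67^25 = 67^16·67^8·67^1 ≡ 10
67^50 = 67^32·67^16·67^2 ≡ 100
67^100 = 67^64·67^32·67^4 ≡ 1  ← first divisor giving 1
The order is 100.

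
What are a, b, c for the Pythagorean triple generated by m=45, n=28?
(1241, 2520, 2809)

Euclid's formula: a = m² - n², b = 2mn, c = m² + n²
m = 45, n = 28
a = 45² - 28² = 2025 - 784 = 1241
b = 2 × 45 × 28 = 2520
c = 45² + 28² = 2025 + 784 = 2809
Verification: 1241² + 2520² = 1540081 + 6350400 = 7890481 = 2809² ✓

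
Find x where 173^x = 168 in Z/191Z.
59

Baby-step giant-step with step n = ⌈√191⌉ = 14.
Baby steps 173^j mod 191 (j:value) for j=0..13: 0:1, 1:173, 2:133, 3:89, 4:117, 5:186, 6:90, 7:99, 8:128, 9:179, 10:25, 11:123, 12:78, 13:124.
Giant-step multiplier: 173^(-14) ≡ 173^(190-14) = 173^176 ≡ 156 (mod 191).
Giant steps γ_i = 168·156^i mod 191: γ_0=168, γ_1=41, γ_2=93, γ_3=183, γ_4=89 (in table at j=3).
x = i·n + j = 4·14 + 3 = 59.
Check: 173^59 ≡ 168 (mod 191).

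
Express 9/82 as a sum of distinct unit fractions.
1/10 + 1/103 + 1/21115

Greedy algorithm:
9/82: ceiling(82/9) = 10, use 1/10
2/205: ceiling(205/2) = 103, use 1/103
1/21115: ceiling(21115/1) = 21115, use 1/21115
Result: 9/82 = 1/10 + 1/103 + 1/21115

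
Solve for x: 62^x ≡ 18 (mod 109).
19

Baby-step giant-step with step n = ⌈√109⌉ = 11.
Baby steps 62^j mod 109 (j:value) for j=0..10: 0:1, 1:62, 2:29, 3:54, 4:78, 5:40, 6:82, 7:70, 8:89, 9:68, 10:74.
Giant-step multiplier: 62^(-11) ≡ 62^(108-11) = 62^97 ≡ 11 (mod 109).
Giant steps γ_i = 18·11^i mod 109: γ_0=18, γ_1=89 (in table at j=8).
x = i·n + j = 1·11 + 8 = 19.
Check: 62^19 ≡ 18 (mod 109).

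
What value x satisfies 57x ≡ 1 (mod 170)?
3

gcd(57, 170) = 1, so the inverse exists.
Extended Euclidean algorithm on (170, 57):
170 = 2 × 57 + 56  ⟹  56 = (1)·170 + (-2)·57
57 = 1 × 56 + 1  ⟹  1 = (-1)·170 + (3)·57
So (3)·57 ≡ 1 (mod 170), i.e. 57^(-1) ≡ 3 (mod 170).
Check: 57 × 3 = 171 ≡ 1 (mod 170)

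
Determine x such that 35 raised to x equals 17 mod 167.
13

Baby-step giant-step with step n = ⌈√167⌉ = 13.
Baby steps 35^j mod 167 (j:value) for j=0..12: 0:1, 1:35, 2:56, 3:123, 4:130, 5:41, 6:99, 7:125, 8:33, 9:153, 10:11, 11:51, 12:115.
Giant-step multiplier: 35^(-13) ≡ 35^(166-13) = 35^153 ≡ 59 (mod 167).
Giant steps γ_i = 17·59^i mod 167: γ_0=17, γ_1=1 (in table at j=0).
x = i·n + j = 1·13 + 0 = 13.
Check: 35^13 ≡ 17 (mod 167).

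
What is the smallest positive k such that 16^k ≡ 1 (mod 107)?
53

107 is prime, so ord(16) divides φ(107) = 106.
Divisors of 106: 1, 2, 53, 106.
Repeated squaring: 16^1 ≡ 16, 16^2 ≡ 42, 16^4 ≡ 52, 16^8 ≡ 29, 16^16 ≡ 92, 16^32 ≡ 11, 16^64 ≡ 14 (mod 107).
Test 16^d mod 107 for each divisor d in increasing order:
16^1 ≡ 16
16^2 ≡ 42
16^53 = 16^32·16^16·16^4·16^1 ≡ 1  ← first divisor giving 1
The order is 53.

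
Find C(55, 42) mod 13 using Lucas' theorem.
4

Using Lucas' theorem:
Write n=55 and k=42 in base 13:
n in base 13: [4, 3]
k in base 13: [3, 3]
C(55,42) mod 13 = ∏ C(n_i, k_i) mod 13
Digit binomials (mod 13): C(4,3) = 4; C(3,3) = 1
Product: 4 × 1 = 4 ≡ 4 (mod 13)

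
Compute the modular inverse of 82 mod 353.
254

gcd(82, 353) = 1, so the inverse exists.
Extended Euclidean algorithm on (353, 82):
353 = 4 × 82 + 25  ⟹  25 = (1)·353 + (-4)·82
82 = 3 × 25 + 7  ⟹  7 = (-3)·353 + (13)·82
25 = 3 × 7 + 4  ⟹  4 = (10)·353 + (-43)·82
7 = 1 × 4 + 3  ⟹  3 = (-13)·353 + (56)·82
4 = 1 × 3 + 1  ⟹  1 = (23)·353 + (-99)·82
So (-99)·82 ≡ 1 (mod 353), i.e. 82^(-1) ≡ -99 ≡ 254 (mod 353).
Check: 82 × 254 = 20828 ≡ 1 (mod 353)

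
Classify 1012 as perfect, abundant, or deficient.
deficient

Proper divisors of 1012: sum = 1 + 2 + 4 + 11 + 22 + 23 + 44 + 46 + 92 + 253 + 506 = 1004
Since 1004 < 1012, 1012 is deficient.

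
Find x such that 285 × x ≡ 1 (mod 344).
309

gcd(285, 344) = 1, so the inverse exists.
Extended Euclidean algorithm on (344, 285):
344 = 1 × 285 + 59  ⟹  59 = (1)·344 + (-1)·285
285 = 4 × 59 + 49  ⟹  49 = (-4)·344 + (5)·285
59 = 1 × 49 + 10  ⟹  10 = (5)·344 + (-6)·285
49 = 4 × 10 + 9  ⟹  9 = (-24)·344 + (29)·285
10 = 1 × 9 + 1  ⟹  1 = (29)·344 + (-35)·285
So (-35)·285 ≡ 1 (mod 344), i.e. 285^(-1) ≡ -35 ≡ 309 (mod 344).
Check: 285 × 309 = 88065 ≡ 1 (mod 344)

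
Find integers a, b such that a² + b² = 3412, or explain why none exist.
36² + 46² (a=36, b=46)

Factorization: 3412 = 2^2 × 853
By Fermat: n is sum of two squares iff every prime p ≡ 3 (mod 4) appears to even power.
All primes ≡ 3 (mod 4) appear to even power.
Search a = 0, 1, 2, … for 3412 - a² a perfect square: first hit at a = 36: 3412 - 1296 = 2116 = 46².
3412 = 36² + 46² = 1296 + 2116 ✓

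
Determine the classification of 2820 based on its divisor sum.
abundant

Proper divisors of 2820: sum = 1 + 2 + 3 + 4 + 5 + 6 + 10 + 12 + ... + 564 + 705 + 940 + 1410 (23 divisors) = 5244
Since 5244 > 2820, 2820 is abundant.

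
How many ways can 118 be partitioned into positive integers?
1482074143

p(n) counts ways to write n as a sum of positive integers (order ignored).
Euler's pentagonal recurrence: p(k) = p(k-1) + p(k-2) - p(k-5) - p(k-7) + p(k-12) + p(k-15) - ... (offsets j(3j∓1)/2, signs ++--, p(0)=1, p(<0)=0).
DP table for k = 0..117: p(0)=1, p(1)=1, p(2)=2, p(3)=3, p(4)=5, p(5)=7, p(6)=11, p(7)=15, p(8)=22, p(9)=30, p(10)=42, p(11)=56, p(12)=77, p(13)=101, p(14)=135, p(15)=176, p(16)=231, p(17)=297, p(18)=385, p(19)=490, p(20)=627, p(21)=792, p(22)=1002, p(23)=1255, p(24)=1575, p(25)=1958, p(26)=2436, p(27)=3010, p(28)=3718, p(29)=4565, p(30)=5604, p(31)=6842, p(32)=8349, p(33)=10143, p(34)=12310, p(35)=14883, p(36)=17977, p(37)=21637, p(38)=26015, p(39)=31185, p(40)=37338, p(41)=44583, p(42)=53174, p(43)=63261, p(44)=75175, p(45)=89134, p(46)=105558, p(47)=124754, p(48)=147273, p(49)=173525, p(50)=204226, p(51)=239943, p(52)=281589, p(53)=329931, p(54)=386155, p(55)=451276, p(56)=526823, p(57)=614154, p(58)=715220, p(59)=831820, p(60)=966467, p(61)=1121505, p(62)=1300156, p(63)=1505499, p(64)=1741630, p(65)=2012558, p(66)=2323520, p(67)=2679689, p(68)=3087735, p(69)=3554345, p(70)=4087968, p(71)=4697205, p(72)=5392783, p(73)=6185689, p(74)=7089500, p(75)=8118264, p(76)=9289091, p(77)=10619863, p(78)=12132164, p(79)=13848650, p(80)=15796476, p(81)=18004327, p(82)=20506255, p(83)=23338469, p(84)=26543660, p(85)=30167357, p(86)=34262962, p(87)=38887673, p(88)=44108109, p(89)=49995925, p(90)=56634173, p(91)=64112359, p(92)=72533807, p(93)=82010177, p(94)=92669720, p(95)=104651419, p(96)=118114304, p(97)=133230930, p(98)=150198136, p(99)=169229875, p(100)=190569292, p(101)=214481126, p(102)=241265379, p(103)=271248950, p(104)=304801365, p(105)=342325709, p(106)=384276336, p(107)=431149389, p(108)=483502844, p(109)=541946240, p(110)=607163746, p(111)=679903203, p(112)=761002156, p(113)=851376628, p(114)=952050665, p(115)=1064144451, p(116)=1188908248, p(117)=1327710076.
Final step: p(118) = p(117) + p(116) - p(113) - p(111) + p(106) + p(103) - p(96) - p(92) + p(83) + p(78) - p(67) - p(61) + p(48) + p(41) - p(26) - p(18) + p(1)
= 1327710076 + 1188908248 - 851376628 - 679903203 + 384276336 + 271248950 - 118114304 - 72533807 + 23338469 + 12132164 - 2679689 - 1121505 + 147273 + 44583 - 2436 - 385 + 1
= 1482074143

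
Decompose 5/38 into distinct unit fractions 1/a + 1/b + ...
1/8 + 1/152

Greedy algorithm:
5/38: ceiling(38/5) = 8, use 1/8
1/152: ceiling(152/1) = 152, use 1/152
Result: 5/38 = 1/8 + 1/152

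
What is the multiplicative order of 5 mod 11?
5

11 is prime, so ord(5) divides φ(11) = 10.
Divisors of 10: 1, 2, 5, 10.
Repeated squaring: 5^1 ≡ 5, 5^2 ≡ 3, 5^4 ≡ 9, 5^8 ≡ 4 (mod 11).
Test 5^d mod 11 for each divisor d in increasing order:
5^1 ≡ 5
5^2 ≡ 3
5^5 = 5^4·5^1 ≡ 1  ← first divisor giving 1
The order is 5.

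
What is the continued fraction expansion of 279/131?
[2; 7, 1, 2, 2, 2]

Euclidean algorithm steps:
279 = 2 × 131 + 17
131 = 7 × 17 + 12
17 = 1 × 12 + 5
12 = 2 × 5 + 2
5 = 2 × 2 + 1
2 = 2 × 1 + 0
Continued fraction: [2; 7, 1, 2, 2, 2]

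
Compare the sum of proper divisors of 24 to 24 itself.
abundant

Proper divisors of 24: sum = 1 + 2 + 3 + 4 + 6 + 8 + 12 = 36
Since 36 > 24, 24 is abundant.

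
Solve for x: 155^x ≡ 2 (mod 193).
86

Baby-step giant-step with step n = ⌈√193⌉ = 14.
Baby steps 155^j mod 193 (j:value) for j=0..13: 0:1, 1:155, 2:93, 3:133, 4:157, 5:17, 6:126, 7:37, 8:138, 9:160, 10:96, 11:19, 12:50, 13:30.
Giant-step multiplier: 155^(-14) ≡ 155^(192-14) = 155^178 ≡ 118 (mod 193).
Giant steps γ_i = 2·118^i mod 193: γ_0=2, γ_1=43, γ_2=56, γ_3=46, γ_4=24, γ_5=130, γ_6=93 (in table at j=2).
x = i·n + j = 6·14 + 2 = 86.
Check: 155^86 ≡ 2 (mod 193).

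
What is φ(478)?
238

478 = 2 × 239
φ(n) = n × ∏(1 - 1/p) for each prime p dividing n
φ(478) = 478 × (1 - 1/2) × (1 - 1/239) = 238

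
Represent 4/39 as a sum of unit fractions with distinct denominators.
1/10 + 1/390

Greedy algorithm:
4/39: ceiling(39/4) = 10, use 1/10
1/390: ceiling(390/1) = 390, use 1/390
Result: 4/39 = 1/10 + 1/390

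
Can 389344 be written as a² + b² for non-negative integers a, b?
Not possible

Factorization: 389344 = 2^5 × 23^3
By Fermat: n is sum of two squares iff every prime p ≡ 3 (mod 4) appears to even power.
Prime(s) ≡ 3 (mod 4) with odd exponent: [(23, 3)]
Therefore 389344 cannot be expressed as a² + b².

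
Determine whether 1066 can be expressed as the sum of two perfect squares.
15² + 29² (a=15, b=29)

Factorization: 1066 = 2 × 13 × 41
By Fermat: n is sum of two squares iff every prime p ≡ 3 (mod 4) appears to even power.
All primes ≡ 3 (mod 4) appear to even power.
Search a = 0, 1, 2, … for 1066 - a² a perfect square: first hit at a = 15: 1066 - 225 = 841 = 29².
1066 = 15² + 29² = 225 + 841 ✓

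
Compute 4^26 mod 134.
54

Repeated squaring. Binary of 26 = 11010.
4^1 ≡ 4 (mod 134); 4^2 ≡ 16 (mod 134); 4^4 ≡ 122 (mod 134); 4^8 ≡ 10 (mod 134); 4^16 ≡ 100 (mod 134)
4^26 = 4^2 × 4^8 × 4^16 ≡ 54 (mod 134)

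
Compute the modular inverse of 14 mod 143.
92

gcd(14, 143) = 1, so the inverse exists.
Extended Euclidean algorithm on (143, 14):
143 = 10 × 14 + 3  ⟹  3 = (1)·143 + (-10)·14
14 = 4 × 3 + 2  ⟹  2 = (-4)·143 + (41)·14
3 = 1 × 2 + 1  ⟹  1 = (5)·143 + (-51)·14
So (-51)·14 ≡ 1 (mod 143), i.e. 14^(-1) ≡ -51 ≡ 92 (mod 143).
Check: 14 × 92 = 1288 ≡ 1 (mod 143)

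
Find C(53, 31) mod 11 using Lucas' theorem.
6

Using Lucas' theorem:
Write n=53 and k=31 in base 11:
n in base 11: [4, 9]
k in base 11: [2, 9]
C(53,31) mod 11 = ∏ C(n_i, k_i) mod 11
Digit binomials (mod 11): C(4,2) = 6; C(9,9) = 1
Product: 6 × 1 = 6 ≡ 6 (mod 11)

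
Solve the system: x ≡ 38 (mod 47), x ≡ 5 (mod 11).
38

Using Chinese Remainder Theorem:
M = 47 × 11 = 517
M1 = 11, M2 = 47
y1 = 11^(-1) mod 47 = 30
y2 = 47^(-1) mod 11 = 4
x = (38×11×30 + 5×47×4) mod 517 = 38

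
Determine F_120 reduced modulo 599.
426

Matrix identity: Q^n = [[F_(n+1), F_n], [F_n, F_(n-1)]] with Q = [[1,1],[1,0]].
n = 120 = 1111000₂. Square-and-multiply, entries mod 599:
Q^1 = [[1,1],[1,0]]
Q^3 = (Q^1)²·Q = [[3,2],[2,1]]
Q^7 = (Q^3)²·Q = [[21,13],[13,8]]
Q^15 = (Q^7)²·Q = [[388,11],[11,377]]
Q^30 = (Q^15)² = [[316,29],[29,287]]
Q^60 = (Q^30)² = [[65,116],[116,548]]
Q^120 = (Q^60)² = [[310,426],[426,483]]
F_120 mod 599 = Q^120[0][1] = 426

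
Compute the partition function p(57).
614154

p(n) counts ways to write n as a sum of positive integers (order ignored).
Euler's pentagonal recurrence: p(k) = p(k-1) + p(k-2) - p(k-5) - p(k-7) + p(k-12) + p(k-15) - ... (offsets j(3j∓1)/2, signs ++--, p(0)=1, p(<0)=0).
DP table for k = 0..56: p(0)=1, p(1)=1, p(2)=2, p(3)=3, p(4)=5, p(5)=7, p(6)=11, p(7)=15, p(8)=22, p(9)=30, p(10)=42, p(11)=56, p(12)=77, p(13)=101, p(14)=135, p(15)=176, p(16)=231, p(17)=297, p(18)=385, p(19)=490, p(20)=627, p(21)=792, p(22)=1002, p(23)=1255, p(24)=1575, p(25)=1958, p(26)=2436, p(27)=3010, p(28)=3718, p(29)=4565, p(30)=5604, p(31)=6842, p(32)=8349, p(33)=10143, p(34)=12310, p(35)=14883, p(36)=17977, p(37)=21637, p(38)=26015, p(39)=31185, p(40)=37338, p(41)=44583, p(42)=53174, p(43)=63261, p(44)=75175, p(45)=89134, p(46)=105558, p(47)=124754, p(48)=147273, p(49)=173525, p(50)=204226, p(51)=239943, p(52)=281589, p(53)=329931, p(54)=386155, p(55)=451276, p(56)=526823.
Final step: p(57) = p(56) + p(55) - p(52) - p(50) + p(45) + p(42) - p(35) - p(31) + p(22) + p(17) - p(6) - p(0)
= 526823 + 451276 - 281589 - 204226 + 89134 + 53174 - 14883 - 6842 + 1002 + 297 - 11 - 1
= 614154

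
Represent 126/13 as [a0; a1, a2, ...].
[9; 1, 2, 4]

Euclidean algorithm steps:
126 = 9 × 13 + 9
13 = 1 × 9 + 4
9 = 2 × 4 + 1
4 = 4 × 1 + 0
Continued fraction: [9; 1, 2, 4]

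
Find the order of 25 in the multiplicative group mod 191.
19

191 is prime, so ord(25) divides φ(191) = 190.
Divisors of 190: 1, 2, 5, 10, 19, 38, 95, 190.
Repeated squaring: 25^1 ≡ 25, 25^2 ≡ 52, 25^4 ≡ 30, 25^8 ≡ 136, 25^16 ≡ 160, 25^32 ≡ 6, 25^64 ≡ 36, 25^128 ≡ 150 (mod 191).
Test 25^d mod 191 for each divisor d in increasing order:
25^1 ≡ 25
25^2 ≡ 52
25^5 = 25^4·25^1 ≡ 177
25^10 = 25^8·25^2 ≡ 5
25^19 = 25^16·25^2·25^1 ≡ 1  ← first divisor giving 1
The order is 19.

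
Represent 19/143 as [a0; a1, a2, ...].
[0; 7, 1, 1, 9]

Euclidean algorithm steps:
19 = 0 × 143 + 19
143 = 7 × 19 + 10
19 = 1 × 10 + 9
10 = 1 × 9 + 1
9 = 9 × 1 + 0
Continued fraction: [0; 7, 1, 1, 9]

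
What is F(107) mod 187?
35

Matrix identity: Q^n = [[F_(n+1), F_n], [F_n, F_(n-1)]] with Q = [[1,1],[1,0]].
n = 107 = 1101011₂. Square-and-multiply, entries mod 187:
Q^1 = [[1,1],[1,0]]
Q^3 = (Q^1)²·Q = [[3,2],[2,1]]
Q^6 = (Q^3)² = [[13,8],[8,5]]
Q^13 = (Q^6)²·Q = [[3,46],[46,144]]
Q^26 = (Q^13)² = [[68,30],[30,38]]
Q^53 = (Q^26)²·Q = [[102,101],[101,1]]
Q^107 = (Q^53)²·Q = [[153,35],[35,118]]
F_107 mod 187 = Q^107[0][1] = 35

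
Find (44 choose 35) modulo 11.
0

Using Lucas' theorem:
Write n=44 and k=35 in base 11:
n in base 11: [4, 0]
k in base 11: [3, 2]
C(44,35) mod 11 = ∏ C(n_i, k_i) mod 11
Digit binomials (mod 11): C(4,3) = 4; C(0,2) = 0 (k_i > n_i)
Product: 4 × 0 = 0 ≡ 0 (mod 11)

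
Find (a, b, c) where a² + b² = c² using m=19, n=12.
(217, 456, 505)

Euclid's formula: a = m² - n², b = 2mn, c = m² + n²
m = 19, n = 12
a = 19² - 12² = 361 - 144 = 217
b = 2 × 19 × 12 = 456
c = 19² + 12² = 361 + 144 = 505
Verification: 217² + 456² = 47089 + 207936 = 255025 = 505² ✓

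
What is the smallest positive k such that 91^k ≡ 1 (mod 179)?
178

179 is prime, so ord(91) divides φ(179) = 178.
Divisors of 178: 1, 2, 89, 178.
Repeated squaring: 91^1 ≡ 91, 91^2 ≡ 47, 91^4 ≡ 61, 91^8 ≡ 141, 91^16 ≡ 12, 91^32 ≡ 144, 91^64 ≡ 151, 91^128 ≡ 68 (mod 179).
Test 91^d mod 179 for each divisor d in increasing order:
91^1 ≡ 91
91^2 ≡ 47
91^89 = 91^64·91^16·91^8·91^1 ≡ 178
91^178 = 91^128·91^32·91^16·91^2 ≡ 1  ← first divisor giving 1
The order is 178.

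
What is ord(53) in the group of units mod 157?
156

157 is prime, so ord(53) divides φ(157) = 156.
Divisors of 156: 1, 2, 3, 4, 6, 12, 13, 26, 39, 52, 78, 156.
Repeated squaring: 53^1 ≡ 53, 53^2 ≡ 140, 53^4 ≡ 132, 53^8 ≡ 154, 53^16 ≡ 9, 53^32 ≡ 81, 53^64 ≡ 124, 53^128 ≡ 147 (mod 157).
Test 53^d mod 157 for each divisor d in increasing order:
53^1 ≡ 53
53^2 ≡ 140
53^3 = 53^2·53^1 ≡ 41
53^4 ≡ 132
53^6 = 53^4·53^2 ≡ 111
53^12 = 53^8·53^4 ≡ 75
53^13 = 53^8·53^4·53^1 ≡ 50
53^26 = 53^16·53^8·53^2 ≡ 145
53^39 = 53^32·53^4·53^2·53^1 ≡ 28
53^52 = 53^32·53^16·53^4 ≡ 144
53^78 = 53^64·53^8·53^4·53^2 ≡ 156
53^156 = 53^128·53^16·53^8·53^4 ≡ 1  ← first divisor giving 1
The order is 156.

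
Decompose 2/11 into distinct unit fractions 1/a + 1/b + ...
1/6 + 1/66

Greedy algorithm:
2/11: ceiling(11/2) = 6, use 1/6
1/66: ceiling(66/1) = 66, use 1/66
Result: 2/11 = 1/6 + 1/66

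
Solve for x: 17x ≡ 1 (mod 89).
21

gcd(17, 89) = 1, so the inverse exists.
Extended Euclidean algorithm on (89, 17):
89 = 5 × 17 + 4  ⟹  4 = (1)·89 + (-5)·17
17 = 4 × 4 + 1  ⟹  1 = (-4)·89 + (21)·17
So (21)·17 ≡ 1 (mod 89), i.e. 17^(-1) ≡ 21 (mod 89).
Check: 17 × 21 = 357 ≡ 1 (mod 89)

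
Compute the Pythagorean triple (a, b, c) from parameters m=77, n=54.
(3013, 8316, 8845)

Euclid's formula: a = m² - n², b = 2mn, c = m² + n²
m = 77, n = 54
a = 77² - 54² = 5929 - 2916 = 3013
b = 2 × 77 × 54 = 8316
c = 77² + 54² = 5929 + 2916 = 8845
Verification: 3013² + 8316² = 9078169 + 69155856 = 78234025 = 8845² ✓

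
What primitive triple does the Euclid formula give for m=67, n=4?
(4473, 536, 4505)

Euclid's formula: a = m² - n², b = 2mn, c = m² + n²
m = 67, n = 4
a = 67² - 4² = 4489 - 16 = 4473
b = 2 × 67 × 4 = 536
c = 67² + 4² = 4489 + 16 = 4505
Verification: 4473² + 536² = 20007729 + 287296 = 20295025 = 4505² ✓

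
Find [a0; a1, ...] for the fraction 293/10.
[29; 3, 3]

Euclidean algorithm steps:
293 = 29 × 10 + 3
10 = 3 × 3 + 1
3 = 3 × 1 + 0
Continued fraction: [29; 3, 3]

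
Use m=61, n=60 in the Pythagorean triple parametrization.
(121, 7320, 7321)

Euclid's formula: a = m² - n², b = 2mn, c = m² + n²
m = 61, n = 60
a = 61² - 60² = 3721 - 3600 = 121
b = 2 × 61 × 60 = 7320
c = 61² + 60² = 3721 + 3600 = 7321
Verification: 121² + 7320² = 14641 + 53582400 = 53597041 = 7321² ✓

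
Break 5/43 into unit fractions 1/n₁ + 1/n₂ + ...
1/9 + 1/194 + 1/75078

Greedy algorithm:
5/43: ceiling(43/5) = 9, use 1/9
2/387: ceiling(387/2) = 194, use 1/194
1/75078: ceiling(75078/1) = 75078, use 1/75078
Result: 5/43 = 1/9 + 1/194 + 1/75078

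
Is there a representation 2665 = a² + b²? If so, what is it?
8² + 51² (a=8, b=51)

Factorization: 2665 = 5 × 13 × 41
By Fermat: n is sum of two squares iff every prime p ≡ 3 (mod 4) appears to even power.
All primes ≡ 3 (mod 4) appear to even power.
Search a = 0, 1, 2, … for 2665 - a² a perfect square: first hit at a = 8: 2665 - 64 = 2601 = 51².
2665 = 8² + 51² = 64 + 2601 ✓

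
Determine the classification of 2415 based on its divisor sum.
deficient

Proper divisors of 2415: sum = 1 + 3 + 5 + 7 + 15 + 21 + 23 + 35 + 69 + 105 + 115 + 161 + 345 + 483 + 805 = 2193
Since 2193 < 2415, 2415 is deficient.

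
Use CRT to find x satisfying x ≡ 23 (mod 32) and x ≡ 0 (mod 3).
87

Using Chinese Remainder Theorem:
M = 32 × 3 = 96
M1 = 3, M2 = 32
y1 = 3^(-1) mod 32 = 11
y2 = 32^(-1) mod 3 = 2
x = (23×3×11 + 0×32×2) mod 96 = 87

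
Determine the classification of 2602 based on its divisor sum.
deficient

Proper divisors of 2602: sum = 1 + 2 + 1301 = 1304
Since 1304 < 2602, 2602 is deficient.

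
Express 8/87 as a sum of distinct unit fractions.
1/11 + 1/957

Greedy algorithm:
8/87: ceiling(87/8) = 11, use 1/11
1/957: ceiling(957/1) = 957, use 1/957
Result: 8/87 = 1/11 + 1/957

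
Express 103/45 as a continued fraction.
[2; 3, 2, 6]

Euclidean algorithm steps:
103 = 2 × 45 + 13
45 = 3 × 13 + 6
13 = 2 × 6 + 1
6 = 6 × 1 + 0
Continued fraction: [2; 3, 2, 6]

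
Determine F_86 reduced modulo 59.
37

Matrix identity: Q^n = [[F_(n+1), F_n], [F_n, F_(n-1)]] with Q = [[1,1],[1,0]].
n = 86 = 1010110₂. Square-and-multiply, entries mod 59:
Q^1 = [[1,1],[1,0]]
Q^2 = (Q^1)² = [[2,1],[1,1]]
Q^5 = (Q^2)²·Q = [[8,5],[5,3]]
Q^10 = (Q^5)² = [[30,55],[55,34]]
Q^21 = (Q^10)²·Q = [[11,31],[31,39]]
Q^43 = (Q^21)²·Q = [[36,20],[20,16]]
Q^86 = (Q^43)² = [[44,37],[37,7]]
F_86 mod 59 = Q^86[0][1] = 37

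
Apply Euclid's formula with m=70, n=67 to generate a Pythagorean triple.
(411, 9380, 9389)

Euclid's formula: a = m² - n², b = 2mn, c = m² + n²
m = 70, n = 67
a = 70² - 67² = 4900 - 4489 = 411
b = 2 × 70 × 67 = 9380
c = 70² + 67² = 4900 + 4489 = 9389
Verification: 411² + 9380² = 168921 + 87984400 = 88153321 = 9389² ✓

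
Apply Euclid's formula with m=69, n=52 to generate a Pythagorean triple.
(2057, 7176, 7465)

Euclid's formula: a = m² - n², b = 2mn, c = m² + n²
m = 69, n = 52
a = 69² - 52² = 4761 - 2704 = 2057
b = 2 × 69 × 52 = 7176
c = 69² + 52² = 4761 + 2704 = 7465
Verification: 2057² + 7176² = 4231249 + 51494976 = 55726225 = 7465² ✓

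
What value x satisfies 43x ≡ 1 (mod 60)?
7

gcd(43, 60) = 1, so the inverse exists.
Extended Euclidean algorithm on (60, 43):
60 = 1 × 43 + 17  ⟹  17 = (1)·60 + (-1)·43
43 = 2 × 17 + 9  ⟹  9 = (-2)·60 + (3)·43
17 = 1 × 9 + 8  ⟹  8 = (3)·60 + (-4)·43
9 = 1 × 8 + 1  ⟹  1 = (-5)·60 + (7)·43
So (7)·43 ≡ 1 (mod 60), i.e. 43^(-1) ≡ 7 (mod 60).
Check: 43 × 7 = 301 ≡ 1 (mod 60)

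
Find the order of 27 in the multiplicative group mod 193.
16

193 is prime, so ord(27) divides φ(193) = 192.
Divisors of 192: 1, 2, 3, 4, 6, 8, 12, 16, 24, 32, 48, 64, 96, 192.
Repeated squaring: 27^1 ≡ 27, 27^2 ≡ 150, 27^4 ≡ 112, 27^8 ≡ 192, 27^16 ≡ 1, 27^32 ≡ 1, 27^64 ≡ 1, 27^128 ≡ 1 (mod 193).
Test 27^d mod 193 for each divisor d in increasing order:
27^1 ≡ 27
27^2 ≡ 150
27^3 = 27^2·27^1 ≡ 190
27^4 ≡ 112
27^6 = 27^4·27^2 ≡ 9
27^8 ≡ 192
27^12 = 27^8·27^4 ≡ 81
27^16 ≡ 1  ← first divisor giving 1
The order is 16.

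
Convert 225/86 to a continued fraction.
[2; 1, 1, 1, 1, 1, 1, 6]

Euclidean algorithm steps:
225 = 2 × 86 + 53
86 = 1 × 53 + 33
53 = 1 × 33 + 20
33 = 1 × 20 + 13
20 = 1 × 13 + 7
13 = 1 × 7 + 6
7 = 1 × 6 + 1
6 = 6 × 1 + 0
Continued fraction: [2; 1, 1, 1, 1, 1, 1, 6]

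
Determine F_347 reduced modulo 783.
611

Matrix identity: Q^n = [[F_(n+1), F_n], [F_n, F_(n-1)]] with Q = [[1,1],[1,0]].
n = 347 = 101011011₂. Square-and-multiply, entries mod 783:
Q^1 = [[1,1],[1,0]]
Q^2 = (Q^1)² = [[2,1],[1,1]]
Q^5 = (Q^2)²·Q = [[8,5],[5,3]]
Q^10 = (Q^5)² = [[89,55],[55,34]]
Q^21 = (Q^10)²·Q = [[485,767],[767,501]]
Q^43 = (Q^21)²·Q = [[465,581],[581,667]]
Q^86 = (Q^43)² = [[205,755],[755,233]]
Q^173 = (Q^86)²·Q = [[8,527],[527,264]]
Q^347 = (Q^173)²·Q = [[666,611],[611,55]]
F_347 mod 783 = Q^347[0][1] = 611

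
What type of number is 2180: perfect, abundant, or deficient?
abundant

Proper divisors of 2180: sum = 1 + 2 + 4 + 5 + 10 + 20 + 109 + 218 + 436 + 545 + 1090 = 2440
Since 2440 > 2180, 2180 is abundant.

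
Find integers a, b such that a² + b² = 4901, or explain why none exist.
1² + 70² (a=1, b=70)

Factorization: 4901 = 13^2 × 29
By Fermat: n is sum of two squares iff every prime p ≡ 3 (mod 4) appears to even power.
All primes ≡ 3 (mod 4) appear to even power.
Search a = 0, 1, 2, … for 4901 - a² a perfect square: first hit at a = 1: 4901 - 1 = 4900 = 70².
4901 = 1² + 70² = 1 + 4900 ✓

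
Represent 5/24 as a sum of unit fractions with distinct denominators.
1/5 + 1/120

Greedy algorithm:
5/24: ceiling(24/5) = 5, use 1/5
1/120: ceiling(120/1) = 120, use 1/120
Result: 5/24 = 1/5 + 1/120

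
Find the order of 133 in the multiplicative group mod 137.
17

137 is prime, so ord(133) divides φ(137) = 136.
Divisors of 136: 1, 2, 4, 8, 17, 34, 68, 136.
Repeated squaring: 133^1 ≡ 133, 133^2 ≡ 16, 133^4 ≡ 119, 133^8 ≡ 50, 133^16 ≡ 34, 133^32 ≡ 60, 133^64 ≡ 38, 133^128 ≡ 74 (mod 137).
Test 133^d mod 137 for each divisor d in increasing order:
133^1 ≡ 133
133^2 ≡ 16
133^4 ≡ 119
133^8 ≡ 50
133^17 = 133^16·133^1 ≡ 1  ← first divisor giving 1
The order is 17.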